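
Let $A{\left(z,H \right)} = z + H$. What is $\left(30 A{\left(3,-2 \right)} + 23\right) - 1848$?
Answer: $-1795$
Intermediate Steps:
$A{\left(z,H \right)} = H + z$
$\left(30 A{\left(3,-2 \right)} + 23\right) - 1848 = \left(30 \left(-2 + 3\right) + 23\right) - 1848 = \left(30 \cdot 1 + 23\right) - 1848 = \left(30 + 23\right) - 1848 = 53 - 1848 = -1795$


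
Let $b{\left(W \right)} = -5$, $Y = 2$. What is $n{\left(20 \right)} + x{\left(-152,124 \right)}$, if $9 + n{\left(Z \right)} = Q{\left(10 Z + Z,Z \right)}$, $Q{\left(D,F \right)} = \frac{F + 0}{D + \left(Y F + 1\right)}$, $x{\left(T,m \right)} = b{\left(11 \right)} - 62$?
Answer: $- \frac{19816}{261} \approx -75.923$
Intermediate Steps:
$x{\left(T,m \right)} = -67$ ($x{\left(T,m \right)} = -5 - 62 = -67$)
$Q{\left(D,F \right)} = \frac{F}{1 + D + 2 F}$ ($Q{\left(D,F \right)} = \frac{F + 0}{D + \left(2 F + 1\right)} = \frac{F}{D + \left(1 + 2 F\right)} = \frac{F}{1 + D + 2 F}$)
$n{\left(Z \right)} = -9 + \frac{Z}{1 + 13 Z}$ ($n{\left(Z \right)} = -9 + \frac{Z}{1 + \left(10 Z + Z\right) + 2 Z} = -9 + \frac{Z}{1 + 11 Z + 2 Z} = -9 + \frac{Z}{1 + 13 Z}$)
$n{\left(20 \right)} + x{\left(-152,124 \right)} = \frac{-9 - 2320}{1 + 13 \cdot 20} - 67 = \frac{-9 - 2320}{1 + 260} - 67 = \frac{1}{261} \left(-2329\right) - 67 = - \frac{2329}{261} - 67 = - \frac{19816}{261}$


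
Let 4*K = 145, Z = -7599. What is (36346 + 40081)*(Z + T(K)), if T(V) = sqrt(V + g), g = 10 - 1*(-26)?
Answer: -1160238287/2 ≈ -5.8012e+8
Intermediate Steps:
g = 36 (g = 10 + 26 = 36)
K = 145/4 (K = (1/4)*145 = 145/4 ≈ 36.250)
T(V) = sqrt(36 + V) (T(V) = sqrt(V + 36) = sqrt(36 + V))
(36346 + 40081)*(Z + T(K)) = (36346 + 40081)*(-7599 + sqrt(36 + 145/4)) = 76427*(-7599 + sqrt(289/4)) = 76427*(-7599 + 17/2) = 76427*(-15181/2) = -1160238287/2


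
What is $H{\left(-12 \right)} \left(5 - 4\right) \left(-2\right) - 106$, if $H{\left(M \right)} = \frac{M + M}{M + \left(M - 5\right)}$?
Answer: $- \frac{3122}{29} \approx -107.66$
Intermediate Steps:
$H{\left(M \right)} = \frac{2 M}{-5 + 2 M}$ ($H{\left(M \right)} = \frac{2 M}{M + \left(-5 + M\right)} = \frac{2 M}{-5 + 2 M}$)
$H{\left(-12 \right)} \left(5 - 4\right) \left(-2\right) - 106 = 2 \left(-12\right) \frac{1}{-5 + 2 \left(-12\right)} \left(5 - 4\right) \left(-2\right) - 106 = 2 \left(-12\right) \frac{1}{-5 - 24} \cdot 1 \left(-2\right) - 106 = 2 \left(-12\right) \frac{1}{-29} \left(-2\right) - 106 = 2 \left(-12\right) \left(- \frac{1}{29}\right) \left(-2\right) - 106 = \frac{24}{29} \left(-2\right) - 106 = - \frac{48}{29} - 106 = - \frac{3122}{29}$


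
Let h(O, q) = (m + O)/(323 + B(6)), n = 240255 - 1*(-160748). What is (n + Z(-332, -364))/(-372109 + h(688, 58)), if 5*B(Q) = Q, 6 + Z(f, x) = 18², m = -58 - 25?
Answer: -650541341/603185664 ≈ -1.0785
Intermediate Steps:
m = -83
Z(f, x) = 318 (Z(f, x) = -6 + 18² = -6 + 324 = 318)
B(Q) = Q/5
n = 401003 (n = 240255 + 160748 = 401003)
h(O, q) = -415/1621 + 5*O/1621 (h(O, q) = (-83 + O)/(323 + (⅕)*6) = (-83 + O)/(323 + 6/5) = (-83 + O)/(1621/5) = (-83 + O)*(5/1621) = -415/1621 + 5*O/1621)
(n + Z(-332, -364))/(-372109 + h(688, 58)) = (401003 + 318)/(-372109 + (-415/1621 + (5/1621)*688)) = 401321/(-372109 + (-415/1621 + 3440/1621)) = 401321/(-372109 + 3025/1621) = 401321/(-603185664/1621) = 401321*(-1621/603185664) = -650541341/603185664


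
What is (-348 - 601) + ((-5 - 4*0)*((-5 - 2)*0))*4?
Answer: -949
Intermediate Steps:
(-348 - 601) + ((-5 - 4*0)*((-5 - 2)*0))*4 = -949 + ((-5 + 0)*(-7*0))*4 = -949 - 5*0*4 = -949 + 0*4 = -949 + 0 = -949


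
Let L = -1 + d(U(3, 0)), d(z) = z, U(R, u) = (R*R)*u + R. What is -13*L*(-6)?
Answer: 156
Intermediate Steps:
U(R, u) = R + u*R**2 (U(R, u) = R**2*u + R = u*R**2 + R = R + u*R**2)
L = 2 (L = -1 + 3*(1 + 3*0) = -1 + 3*(1 + 0) = -1 + 3*1 = -1 + 3 = 2)
-13*L*(-6) = -13*2*(-6) = -26*(-6) = 156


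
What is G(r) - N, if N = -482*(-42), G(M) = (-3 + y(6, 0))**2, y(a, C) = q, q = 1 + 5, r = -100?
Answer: -20235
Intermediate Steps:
q = 6
y(a, C) = 6
G(M) = 9 (G(M) = (-3 + 6)**2 = 3**2 = 9)
N = 20244
G(r) - N = 9 - 1*20244 = 9 - 20244 = -20235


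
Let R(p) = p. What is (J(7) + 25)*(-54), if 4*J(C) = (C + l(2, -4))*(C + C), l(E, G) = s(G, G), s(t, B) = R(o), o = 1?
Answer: -2862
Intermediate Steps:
s(t, B) = 1
l(E, G) = 1
J(C) = C*(1 + C)/2 (J(C) = ((C + 1)*(C + C))/4 = ((1 + C)*(2*C))/4 = (2*C*(1 + C))/4 = C*(1 + C)/2)
(J(7) + 25)*(-54) = ((1/2)*7*(1 + 7) + 25)*(-54) = ((1/2)*7*8 + 25)*(-54) = (28 + 25)*(-54) = 53*(-54) = -2862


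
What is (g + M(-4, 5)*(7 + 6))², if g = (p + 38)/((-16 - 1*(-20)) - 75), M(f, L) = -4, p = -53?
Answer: 13520329/5041 ≈ 2682.1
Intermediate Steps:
g = 15/71 (g = (-53 + 38)/((-16 - 1*(-20)) - 75) = -15/((-16 + 20) - 75) = -15/(4 - 75) = -15/(-71) = -15*(-1/71) = 15/71 ≈ 0.21127)
(g + M(-4, 5)*(7 + 6))² = (15/71 - 4*(7 + 6))² = (15/71 - 4*13)² = (15/71 - 52)² = (-3677/71)² = 13520329/5041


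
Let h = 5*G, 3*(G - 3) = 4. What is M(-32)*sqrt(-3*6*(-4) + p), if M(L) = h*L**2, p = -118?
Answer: 66560*I*sqrt(46)/3 ≈ 1.5048e+5*I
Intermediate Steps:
G = 13/3 (G = 3 + (1/3)*4 = 3 + 4/3 = 13/3 ≈ 4.3333)
h = 65/3 (h = 5*(13/3) = 65/3 ≈ 21.667)
M(L) = 65*L**2/3
M(-32)*sqrt(-3*6*(-4) + p) = ((65/3)*(-32)**2)*sqrt(-3*6*(-4) - 118) = ((65/3)*1024)*sqrt(-18*(-4) - 118) = 66560*sqrt(72 - 118)/3 = 66560*sqrt(-46)/3 = 66560*(I*sqrt(46))/3 = 66560*I*sqrt(46)/3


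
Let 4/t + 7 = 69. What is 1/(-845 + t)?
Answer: -31/26193 ≈ -0.0011835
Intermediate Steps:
t = 2/31 (t = 4/(-7 + 69) = 4/62 = 4*(1/62) = 2/31 ≈ 0.064516)
1/(-845 + t) = 1/(-845 + 2/31) = 1/(-26193/31) = -31/26193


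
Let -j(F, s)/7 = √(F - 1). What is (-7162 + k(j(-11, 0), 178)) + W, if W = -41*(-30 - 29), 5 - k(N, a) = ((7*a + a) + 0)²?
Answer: -2032514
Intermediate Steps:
j(F, s) = -7*√(-1 + F) (j(F, s) = -7*√(F - 1) = -7*√(-1 + F))
k(N, a) = 5 - 64*a² (k(N, a) = 5 - ((7*a + a) + 0)² = 5 - (8*a + 0)² = 5 - (8*a)² = 5 - 64*a²)
W = 2419 (W = -41*(-59) = 2419)
(-7162 + k(j(-11, 0), 178)) + W = (-7162 + (5 - 64*178²)) + 2419 = (-7162 + (5 - 64*31684)) + 2419 = (-7162 + (5 - 2027776)) + 2419 = (-7162 - 2027771) + 2419 = -2034933 + 2419 = -2032514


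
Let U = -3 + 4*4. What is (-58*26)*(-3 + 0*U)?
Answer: 4524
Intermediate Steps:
U = 13 (U = -3 + 16 = 13)
(-58*26)*(-3 + 0*U) = (-58*26)*(-3 + 0*13) = -1508*(-3 + 0) = -1508*(-3) = 4524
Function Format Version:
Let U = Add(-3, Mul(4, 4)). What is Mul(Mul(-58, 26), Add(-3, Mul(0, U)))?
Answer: 4524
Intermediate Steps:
U = 13 (U = Add(-3, 16) = 13)
Mul(Mul(-58, 26), Add(-3, Mul(0, U))) = Mul(Mul(-58, 26), Add(-3, Mul(0, 13))) = Mul(-1508, Add(-3, 0)) = Mul(-1508, -3) = 4524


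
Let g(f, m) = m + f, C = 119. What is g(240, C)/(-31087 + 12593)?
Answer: -359/18494 ≈ -0.019412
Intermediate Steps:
g(f, m) = f + m
g(240, C)/(-31087 + 12593) = (240 + 119)/(-31087 + 12593) = 359/(-18494) = 359*(-1/18494) = -359/18494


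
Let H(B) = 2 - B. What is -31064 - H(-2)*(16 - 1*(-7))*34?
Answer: -34192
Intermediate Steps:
-31064 - H(-2)*(16 - 1*(-7))*34 = -31064 - (2 - 1*(-2))*(16 - 1*(-7))*34 = -31064 - (2 + 2)*(16 + 7)*34 = -31064 - 4*23*34 = -31064 - 92*34 = -31064 - 1*3128 = -31064 - 3128 = -34192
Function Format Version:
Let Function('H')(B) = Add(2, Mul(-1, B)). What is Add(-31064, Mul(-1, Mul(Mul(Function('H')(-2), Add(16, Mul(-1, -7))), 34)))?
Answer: -34192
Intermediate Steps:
Add(-31064, Mul(-1, Mul(Mul(Function('H')(-2), Add(16, Mul(-1, -7))), 34))) = Add(-31064, Mul(-1, Mul(Mul(Add(2, Mul(-1, -2)), Add(16, Mul(-1, -7))), 34))) = Add(-31064, Mul(-1, Mul(Mul(Add(2, 2), Add(16, 7)), 34))) = Add(-31064, Mul(-1, Mul(Mul(4, 23), 34))) = Add(-31064, Mul(-1, Mul(92, 34))) = Add(-31064, Mul(-1, 3128)) = Add(-31064, -3128) = -34192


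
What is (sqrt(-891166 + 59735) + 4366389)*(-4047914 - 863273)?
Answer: -21444152893743 - 4911187*I*sqrt(831431) ≈ -2.1444e+13 - 4.4782e+9*I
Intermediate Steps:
(sqrt(-891166 + 59735) + 4366389)*(-4047914 - 863273) = (sqrt(-831431) + 4366389)*(-4911187) = (I*sqrt(831431) + 4366389)*(-4911187) = (4366389 + I*sqrt(831431))*(-4911187) = -21444152893743 - 4911187*I*sqrt(831431)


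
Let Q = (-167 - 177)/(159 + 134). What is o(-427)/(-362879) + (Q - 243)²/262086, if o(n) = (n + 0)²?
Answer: -18553799041135/67476963220986 ≈ -0.27496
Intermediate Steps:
Q = -344/293 ≈ -1.1741
o(n) = n²
o(-427)/(-362879) + (Q - 243)²/262086 = (-427)²/(-362879) + (-344/293 - 243)²/262086 = 182329*(-1/362879) + (-71543/293)²*(1/262086) = -182329/362879 + (5118400849/85849)*(1/262086) = -182329/362879 + 5118400849/22499821014 = -18553799041135/67476963220986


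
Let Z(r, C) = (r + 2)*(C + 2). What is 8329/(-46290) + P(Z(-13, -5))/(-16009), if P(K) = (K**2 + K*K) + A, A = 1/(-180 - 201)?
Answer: -9912708119/31371396490 ≈ -0.31598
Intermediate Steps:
Z(r, C) = (2 + C)*(2 + r) (Z(r, C) = (2 + r)*(2 + C) = (2 + C)*(2 + r))
A = -1/381 (A = 1/(-381) = -1/381 ≈ -0.0026247)
P(K) = -1/381 + 2*K**2 (P(K) = (K**2 + K*K) - 1/381 = (K**2 + K**2) - 1/381 = 2*K**2 - 1/381 = -1/381 + 2*K**2)
8329/(-46290) + P(Z(-13, -5))/(-16009) = 8329/(-46290) + (-1/381 + 2*(4 + 2*(-5) + 2*(-13) - 5*(-13))**2)/(-16009) = 8329*(-1/46290) + (-1/381 + 2*(4 - 10 - 26 + 65)**2)*(-1/16009) = -8329/46290 + (-1/381 + 2*33**2)*(-1/16009) = -8329/46290 + (-1/381 + 2*1089)*(-1/16009) = -8329/46290 + (-1/381 + 2178)*(-1/16009) = -8329/46290 + (829817/381)*(-1/16009) = -8329/46290 - 829817/6099429 = -9912708119/31371396490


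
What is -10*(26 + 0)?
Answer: -260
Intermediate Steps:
-10*(26 + 0) = -10*26 = -260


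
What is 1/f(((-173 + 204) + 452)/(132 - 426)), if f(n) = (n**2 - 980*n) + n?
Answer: 196/315767 ≈ 0.00062071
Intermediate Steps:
f(n) = n**2 - 979*n
1/f(((-173 + 204) + 452)/(132 - 426)) = 1/((((-173 + 204) + 452)/(132 - 426))*(-979 + ((-173 + 204) + 452)/(132 - 426))) = 1/(((31 + 452)/(-294))*(-979 + (31 + 452)/(-294))) = 1/((483*(-1/294))*(-979 + 483*(-1/294))) = 1/(-23*(-979 - 23/14)/14) = 1/(-23/14*(-13729/14)) = 1/(315767/196) = 196/315767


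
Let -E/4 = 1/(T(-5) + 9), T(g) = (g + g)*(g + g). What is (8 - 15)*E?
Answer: 28/109 ≈ 0.25688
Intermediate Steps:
T(g) = 4*g² (T(g) = (2*g)*(2*g) = 4*g²)
E = -4/109 (E = -4/(4*(-5)² + 9) = -4/(4*25 + 9) = -4/(100 + 9) = -4/109 ≈ -0.036697)
(8 - 15)*E = (8 - 15)*(-4/109) = -7*(-4/109) = 28/109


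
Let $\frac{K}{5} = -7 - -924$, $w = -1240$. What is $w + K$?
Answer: $3345$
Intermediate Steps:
$K = 4585$ ($K = 5 \left(-7 - -924\right) = 5 \left(-7 + 924\right) = 5 \cdot 917 = 4585$)
$w + K = -1240 + 4585 = 3345$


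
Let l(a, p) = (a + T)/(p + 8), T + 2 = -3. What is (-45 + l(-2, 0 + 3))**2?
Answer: 252004/121 ≈ 2082.7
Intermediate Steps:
T = -5 (T = -2 - 3 = -5)
l(a, p) = (-5 + a)/(8 + p) (l(a, p) = (a - 5)/(p + 8) = (-5 + a)/(8 + p))
(-45 + l(-2, 0 + 3))**2 = (-45 + (-5 - 2)/(8 + (0 + 3)))**2 = (-45 - 7/(8 + 3))**2 = (-45 - 7/11)**2 = (-502/11)**2 = 252004/121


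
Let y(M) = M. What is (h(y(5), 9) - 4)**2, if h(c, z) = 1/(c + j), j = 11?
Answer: 3969/256 ≈ 15.504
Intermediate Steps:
h(c, z) = 1/(11 + c) (h(c, z) = 1/(c + 11) = 1/(11 + c))
(h(y(5), 9) - 4)**2 = (1/(11 + 5) - 4)**2 = (1/16 - 4)**2 = (-63/16)**2 = 3969/256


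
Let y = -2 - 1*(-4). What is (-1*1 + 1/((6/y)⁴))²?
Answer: 6400/6561 ≈ 0.97546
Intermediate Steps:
y = 2 (y = -2 + 4 = 2)
(-1*1 + 1/((6/y)⁴))² = (-1*1 + 1/((6/2)⁴))² = (-1 + 1/((6*(½))⁴))² = (-1 + 1/(3⁴))² = (-1 + 1/81)² = (-80/81)² = 6400/6561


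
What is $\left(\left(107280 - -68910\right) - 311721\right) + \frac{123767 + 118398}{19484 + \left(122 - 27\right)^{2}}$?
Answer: $- \frac{227271242}{1677} \approx -1.3552 \cdot 10^{5}$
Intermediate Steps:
$\left(\left(107280 - -68910\right) - 311721\right) + \frac{123767 + 118398}{19484 + \left(122 - 27\right)^{2}} = \left(\left(107280 + 68910\right) - 311721\right) + \frac{242165}{19484 + 95^{2}} = \left(176190 - 311721\right) + \frac{242165}{19484 + 9025} = -135531 + \frac{242165}{28509} = -135531 + 242165 \cdot \frac{1}{28509} = -135531 + \frac{14245}{1677} = - \frac{227271242}{1677}$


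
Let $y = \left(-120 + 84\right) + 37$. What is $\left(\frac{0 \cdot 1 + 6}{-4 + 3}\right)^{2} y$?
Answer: $36$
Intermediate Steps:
$y = 1$ ($y = -36 + 37 = 1$)
$\left(\frac{0 \cdot 1 + 6}{-4 + 3}\right)^{2} y = \left(\frac{0 \cdot 1 + 6}{-4 + 3}\right)^{2} \cdot 1 = \left(\frac{0 + 6}{-1}\right)^{2} \cdot 1 = \left(6 \left(-1\right)\right)^{2} \cdot 1 = \left(-6\right)^{2} \cdot 1 = 36 \cdot 1 = 36$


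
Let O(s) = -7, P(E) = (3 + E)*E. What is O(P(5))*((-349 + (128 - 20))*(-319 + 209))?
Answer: -185570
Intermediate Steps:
P(E) = E*(3 + E)
O(P(5))*((-349 + (128 - 20))*(-319 + 209)) = -7*(-349 + (128 - 20))*(-319 + 209) = -7*(-349 + 108)*(-110) = -(-1687)*(-110) = -7*26510 = -185570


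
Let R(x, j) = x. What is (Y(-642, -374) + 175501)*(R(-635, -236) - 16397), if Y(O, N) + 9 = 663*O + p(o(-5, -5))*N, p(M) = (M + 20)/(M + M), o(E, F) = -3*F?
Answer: 12804163672/3 ≈ 4.2681e+9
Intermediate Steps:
p(M) = (20 + M)/(2*M) (p(M) = (20 + M)/((2*M)) = (20 + M)*(1/(2*M)) = (20 + M)/(2*M))
Y(O, N) = -9 + 663*O + 7*N/6 (Y(O, N) = -9 + (663*O + ((20 - 3*(-5))/(2*((-3*(-5)))))*N) = -9 + (663*O + ((1/2)*(20 + 15)/15)*N) = -9 + (663*O + ((1/2)*(1/15)*35)*N) = -9 + (663*O + 7*N/6) = -9 + 663*O + 7*N/6)
(Y(-642, -374) + 175501)*(R(-635, -236) - 16397) = ((-9 + 663*(-642) + (7/6)*(-374)) + 175501)*(-635 - 16397) = ((-9 - 425646 - 1309/3) + 175501)*(-17032) = (-1278274/3 + 175501)*(-17032) = -751771/3*(-17032) = 12804163672/3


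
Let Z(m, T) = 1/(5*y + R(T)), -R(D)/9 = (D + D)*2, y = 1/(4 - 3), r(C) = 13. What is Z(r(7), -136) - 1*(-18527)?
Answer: 90800828/4901 ≈ 18527.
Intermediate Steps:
y = 1 (y = 1/1 = 1)
R(D) = -36*D (R(D) = -9*(D + D)*2 = -9*2*D*2 = -36*D)
Z(m, T) = 1/(5 - 36*T) (Z(m, T) = 1/(5*1 - 36*T) = 1/(5 - 36*T))
Z(r(7), -136) - 1*(-18527) = -1/(-5 + 36*(-136)) - 1*(-18527) = -1/(-5 - 4896) + 18527 = -1/(-4901) + 18527 = -1*(-1/4901) + 18527 = 1/4901 + 18527 = 90800828/4901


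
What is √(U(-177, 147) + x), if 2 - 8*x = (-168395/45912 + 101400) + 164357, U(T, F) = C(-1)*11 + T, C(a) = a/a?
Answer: I*√70372457621439/45912 ≈ 182.72*I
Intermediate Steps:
C(a) = 1
U(T, F) = 11 + T (U(T, F) = 1*11 + T = 11 + T)
x = -12201175165/367296 (x = ¼ - ((-168395/45912 + 101400) + 164357)/8 = ¼ - (4655308405/45912 + 164357)/8 = ¼ - ⅛*12201266989/45912 = ¼ - 12201266989/367296 = -12201175165/367296 ≈ -33219.)
√(U(-177, 147) + x) = √((11 - 177) - 12201175165/367296) = √(-166 - 12201175165/367296) = √(-12262146301/367296) = I*√70372457621439/45912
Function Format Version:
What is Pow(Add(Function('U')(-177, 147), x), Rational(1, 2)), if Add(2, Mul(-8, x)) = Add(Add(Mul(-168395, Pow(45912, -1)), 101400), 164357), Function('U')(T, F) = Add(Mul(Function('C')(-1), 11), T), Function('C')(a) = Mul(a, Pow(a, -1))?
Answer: Mul(Rational(1, 45912), I, Pow(70372457621439, Rational(1, 2))) ≈ Mul(182.72, I)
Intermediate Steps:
Function('C')(a) = 1
Function('U')(T, F) = Add(11, T) (Function('U')(T, F) = Add(Mul(1, 11), T) = Add(11, T))
x = Rational(-12201175165, 367296) (x = Add(Rational(1, 4), Mul(Rational(-1, 8), Add(Add(Mul(-168395, Pow(45912, -1)), 101400), 164357))) = Add(Rational(1, 4), Mul(Rational(-1, 8), Add(Add(Mul(-168395, Rational(1, 45912)), 101400), 164357))) = Add(Rational(1, 4), Mul(Rational(-1, 8), Add(Add(Rational(-168395, 45912), 101400), 164357))) = Add(Rational(1, 4), Mul(Rational(-1, 8), Add(Rational(4655308405, 45912), 164357))) = Add(Rational(1, 4), Mul(Rational(-1, 8), Rational(12201266989, 45912))) = Add(Rational(1, 4), Rational(-12201266989, 367296)) = Rational(-12201175165, 367296) ≈ -33219.)
Pow(Add(Function('U')(-177, 147), x), Rational(1, 2)) = Pow(Add(Add(11, -177), Rational(-12201175165, 367296)), Rational(1, 2)) = Pow(Add(-166, Rational(-12201175165, 367296)), Rational(1, 2)) = Pow(Rational(-12262146301, 367296), Rational(1, 2)) = Mul(Rational(1, 45912), I, Pow(70372457621439, Rational(1, 2)))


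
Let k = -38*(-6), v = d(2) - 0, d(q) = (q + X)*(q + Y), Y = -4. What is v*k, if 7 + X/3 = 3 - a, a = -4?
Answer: -912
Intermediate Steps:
X = 0 (X = -21 + 3*(3 - 1*(-4)) = -21 + 3*(3 + 4) = -21 + 3*7 = -21 + 21 = 0)
d(q) = q*(-4 + q) (d(q) = (q + 0)*(q - 4) = q*(-4 + q))
v = -4 (v = 2*(-4 + 2) - 0 = 2*(-2) - 1*0 = -4 + 0 = -4)
k = 228
v*k = -4*228 = -912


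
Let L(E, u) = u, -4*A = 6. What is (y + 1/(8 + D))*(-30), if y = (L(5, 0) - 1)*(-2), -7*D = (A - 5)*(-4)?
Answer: -67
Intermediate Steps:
A = -3/2 (A = -1/4*6 = -3/2 ≈ -1.5000)
D = -26/7 (D = -(-3/2 - 5)*(-4)/7 = -(-13)*(-4)/14 = -1/7*26 = -26/7 ≈ -3.7143)
y = 2 (y = (0 - 1)*(-2) = -1*(-2) = 2)
(y + 1/(8 + D))*(-30) = (2 + 1/(8 - 26/7))*(-30) = (2 + 1/(30/7))*(-30) = (2 + 7/30)*(-30) = (67/30)*(-30) = -67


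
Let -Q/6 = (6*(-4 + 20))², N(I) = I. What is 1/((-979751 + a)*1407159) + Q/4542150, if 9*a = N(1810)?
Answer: -12703172587141409/1043469968229995475 ≈ -0.012174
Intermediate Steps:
a = 1810/9 (a = (⅑)*1810 = 1810/9 ≈ 201.11)
Q = -55296 (Q = -6*36*(-4 + 20)² = -6*(6*16)² = -6*96² = -6*9216 = -55296)
1/((-979751 + a)*1407159) + Q/4542150 = 1/((-979751 + 1810/9)*1407159) - 55296/4542150 = (1/1407159)/(-8815949/9) - 55296*1/4542150 = -9/8815949*1/1407159 - 9216/757025 = -1/1378382442099 - 9216/757025 = -12703172587141409/1043469968229995475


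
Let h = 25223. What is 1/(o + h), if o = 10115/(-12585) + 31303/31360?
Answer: 78933120/1990945434131 ≈ 3.9646e-5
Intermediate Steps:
o = 15348371/78933120 (o = 10115*(-1/12585) + 31303*(1/31360) = -2023/2517 + 31303/31360 = 15348371/78933120 ≈ 0.19445)
1/(o + h) = 1/(15348371/78933120 + 25223) = 1/(1990945434131/78933120) = 78933120/1990945434131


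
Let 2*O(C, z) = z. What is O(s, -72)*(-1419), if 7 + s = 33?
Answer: 51084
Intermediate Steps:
s = 26 (s = -7 + 33 = 26)
O(C, z) = z/2
O(s, -72)*(-1419) = ((½)*(-72))*(-1419) = -36*(-1419) = 51084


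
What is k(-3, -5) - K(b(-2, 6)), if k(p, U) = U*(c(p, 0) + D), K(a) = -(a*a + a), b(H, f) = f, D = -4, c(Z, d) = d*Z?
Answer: 62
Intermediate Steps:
c(Z, d) = Z*d
K(a) = -a - a² (K(a) = -(a² + a) = -(a + a²) = -a - a²)
k(p, U) = -4*U (k(p, U) = U*(p*0 - 4) = U*(0 - 4) = U*(-4) = -4*U)
k(-3, -5) - K(b(-2, 6)) = -4*(-5) - (-1)*6*(1 + 6) = 20 - (-1)*6*7 = 20 - 1*(-42) = 20 + 42 = 62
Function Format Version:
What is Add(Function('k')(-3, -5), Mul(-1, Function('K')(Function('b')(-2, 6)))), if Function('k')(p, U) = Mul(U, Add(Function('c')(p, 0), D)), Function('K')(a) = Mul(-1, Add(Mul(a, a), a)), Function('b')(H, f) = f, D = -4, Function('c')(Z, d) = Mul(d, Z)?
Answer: 62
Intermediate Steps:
Function('c')(Z, d) = Mul(Z, d)
Function('K')(a) = Add(Mul(-1, a), Mul(-1, Pow(a, 2))) (Function('K')(a) = Mul(-1, Add(Pow(a, 2), a)) = Mul(-1, Add(a, Pow(a, 2))) = Add(Mul(-1, a), Mul(-1, Pow(a, 2))))
Function('k')(p, U) = Mul(-4, U) (Function('k')(p, U) = Mul(U, Add(Mul(p, 0), -4)) = Mul(U, Add(0, -4)) = Mul(U, -4) = Mul(-4, U))
Add(Function('k')(-3, -5), Mul(-1, Function('K')(Function('b')(-2, 6)))) = Add(Mul(-4, -5), Mul(-1, Mul(-1, 6, Add(1, 6)))) = Add(20, Mul(-1, Mul(-1, 6, 7))) = Add(20, Mul(-1, -42)) = Add(20, 42) = 62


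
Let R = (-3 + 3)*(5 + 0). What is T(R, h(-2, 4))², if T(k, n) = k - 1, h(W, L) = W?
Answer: 1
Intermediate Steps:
R = 0 (R = 0*5 = 0)
T(k, n) = -1 + k
T(R, h(-2, 4))² = (-1 + 0)² = (-1)² = 1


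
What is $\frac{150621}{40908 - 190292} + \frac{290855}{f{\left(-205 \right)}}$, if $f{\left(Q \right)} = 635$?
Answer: $\frac{8670687797}{18971768} \approx 457.03$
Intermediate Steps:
$\frac{150621}{40908 - 190292} + \frac{290855}{f{\left(-205 \right)}} = \frac{150621}{40908 - 190292} + \frac{290855}{635} = \frac{150621}{40908 - 190292} + 290855 \cdot \frac{1}{635} = \frac{150621}{-149384} + \frac{58171}{127} = 150621 \left(- \frac{1}{149384}\right) + \frac{58171}{127} = - \frac{150621}{149384} + \frac{58171}{127} = \frac{8670687797}{18971768}$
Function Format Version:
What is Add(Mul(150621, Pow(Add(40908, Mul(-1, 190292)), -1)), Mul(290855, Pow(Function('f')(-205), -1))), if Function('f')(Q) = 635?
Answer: Rational(8670687797, 18971768) ≈ 457.03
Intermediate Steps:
Add(Mul(150621, Pow(Add(40908, Mul(-1, 190292)), -1)), Mul(290855, Pow(Function('f')(-205), -1))) = Add(Mul(150621, Pow(Add(40908, Mul(-1, 190292)), -1)), Mul(290855, Pow(635, -1))) = Add(Mul(150621, Pow(Add(40908, -190292), -1)), Mul(290855, Rational(1, 635))) = Add(Mul(150621, Pow(-149384, -1)), Rational(58171, 127)) = Add(Mul(150621, Rational(-1, 149384)), Rational(58171, 127)) = Add(Rational(-150621, 149384), Rational(58171, 127)) = Rational(8670687797, 18971768)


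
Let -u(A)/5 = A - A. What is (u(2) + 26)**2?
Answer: 676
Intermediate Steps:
u(A) = 0 (u(A) = -5*(A - A) = -5*0 = 0)
(u(2) + 26)**2 = (0 + 26)**2 = 26**2 = 676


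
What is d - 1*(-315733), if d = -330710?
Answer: -14977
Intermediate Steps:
d - 1*(-315733) = -330710 - 1*(-315733) = -330710 + 315733 = -14977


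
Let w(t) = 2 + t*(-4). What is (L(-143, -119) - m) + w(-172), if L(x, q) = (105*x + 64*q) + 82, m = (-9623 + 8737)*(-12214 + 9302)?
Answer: -2601891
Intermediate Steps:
m = 2580032 (m = -886*(-2912) = 2580032)
L(x, q) = 82 + 64*q + 105*x (L(x, q) = (64*q + 105*x) + 82 = 82 + 64*q + 105*x)
w(t) = 2 - 4*t
(L(-143, -119) - m) + w(-172) = ((82 + 64*(-119) + 105*(-143)) - 1*2580032) + (2 - 4*(-172)) = ((82 - 7616 - 15015) - 2580032) + (2 + 688) = (-22549 - 2580032) + 690 = -2602581 + 690 = -2601891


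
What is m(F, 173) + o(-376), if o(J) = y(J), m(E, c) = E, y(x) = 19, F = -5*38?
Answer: -171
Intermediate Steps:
F = -190
o(J) = 19
m(F, 173) + o(-376) = -190 + 19 = -171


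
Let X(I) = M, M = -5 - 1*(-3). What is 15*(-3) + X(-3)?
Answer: -47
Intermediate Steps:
M = -2 (M = -5 + 3 = -2)
X(I) = -2
15*(-3) + X(-3) = 15*(-3) - 2 = -45 - 2 = -47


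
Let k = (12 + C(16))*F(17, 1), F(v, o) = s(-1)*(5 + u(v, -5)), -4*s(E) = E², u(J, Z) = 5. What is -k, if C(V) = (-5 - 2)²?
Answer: 305/2 ≈ 152.50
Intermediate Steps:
C(V) = 49 (C(V) = (-7)² = 49)
s(E) = -E²/4
F(v, o) = -5/2 (F(v, o) = (-¼*(-1)²)*(5 + 5) = -¼*1*10 = -¼*10 = -5/2)
k = -305/2 (k = (12 + 49)*(-5/2) = 61*(-5/2) = -305/2 ≈ -152.50)
-k = -1*(-305/2) = 305/2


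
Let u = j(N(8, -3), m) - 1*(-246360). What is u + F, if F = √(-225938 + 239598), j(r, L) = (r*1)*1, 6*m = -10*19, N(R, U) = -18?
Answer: 246342 + 2*√3415 ≈ 2.4646e+5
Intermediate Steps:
m = -95/3 (m = (-10*19)/6 = (⅙)*(-190) = -95/3 ≈ -31.667)
j(r, L) = r (j(r, L) = r*1 = r)
F = 2*√3415 (F = √13660 = 2*√3415 ≈ 116.88)
u = 246342 (u = -18 - 1*(-246360) = -18 + 246360 = 246342)
u + F = 246342 + 2*√3415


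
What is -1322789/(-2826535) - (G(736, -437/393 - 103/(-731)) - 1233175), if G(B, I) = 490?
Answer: 3484228619264/2826535 ≈ 1.2327e+6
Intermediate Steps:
-1322789/(-2826535) - (G(736, -437/393 - 103/(-731)) - 1233175) = -1322789/(-2826535) - (490 - 1233175) = -1322789*(-1/2826535) - 1*(-1232685) = 1322789/2826535 + 1232685 = 3484228619264/2826535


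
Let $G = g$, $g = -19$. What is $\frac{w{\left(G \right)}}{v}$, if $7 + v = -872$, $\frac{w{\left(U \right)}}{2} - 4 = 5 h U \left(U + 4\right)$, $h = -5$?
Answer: $\frac{14242}{879} \approx 16.203$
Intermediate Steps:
$G = -19$
$w{\left(U \right)} = 8 - 50 U \left(4 + U\right)$ ($w{\left(U \right)} = 8 + 2 \cdot 5 \left(-5\right) U \left(U + 4\right) = 8 + 2 \left(- 25 U \left(4 + U\right)\right) = 8 - 50 U \left(4 + U\right)$)
$v = -879$ ($v = -7 - 872 = -879$)
$\frac{w{\left(G \right)}}{v} = \frac{8 - -3800 - 50 \left(-19\right)^{2}}{-879} = \left(8 + 3800 - 18050\right) \left(- \frac{1}{879}\right) = \left(-14242\right) \left(- \frac{1}{879}\right) = \frac{14242}{879}$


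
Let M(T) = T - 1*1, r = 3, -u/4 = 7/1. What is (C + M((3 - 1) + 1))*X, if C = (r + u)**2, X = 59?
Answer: 36993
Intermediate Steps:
u = -28 (u = -28/1 = -28 ≈ -28.000)
C = 625 (C = (3 - 28)**2 = (-25)**2 = 625)
M(T) = -1 + T (M(T) = T - 1 = -1 + T)
(C + M((3 - 1) + 1))*X = (625 + (-1 + ((3 - 1) + 1)))*59 = (625 + (-1 + (2 + 1)))*59 = (625 + (-1 + 3))*59 = (625 + 2)*59 = 627*59 = 36993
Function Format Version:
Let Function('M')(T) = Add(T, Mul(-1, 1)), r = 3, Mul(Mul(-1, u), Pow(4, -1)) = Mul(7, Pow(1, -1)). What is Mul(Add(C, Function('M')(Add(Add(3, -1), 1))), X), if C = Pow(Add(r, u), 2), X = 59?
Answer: 36993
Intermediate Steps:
u = -28 (u = Mul(-4, Mul(7, Pow(1, -1))) = Mul(-4, Mul(7, 1)) = Mul(-4, 7) = -28)
C = 625 (C = Pow(Add(3, -28), 2) = Pow(-25, 2) = 625)
Function('M')(T) = Add(-1, T) (Function('M')(T) = Add(T, -1) = Add(-1, T))
Mul(Add(C, Function('M')(Add(Add(3, -1), 1))), X) = Mul(Add(625, Add(-1, Add(Add(3, -1), 1))), 59) = Mul(Add(625, Add(-1, Add(2, 1))), 59) = Mul(Add(625, Add(-1, 3)), 59) = Mul(Add(625, 2), 59) = Mul(627, 59) = 36993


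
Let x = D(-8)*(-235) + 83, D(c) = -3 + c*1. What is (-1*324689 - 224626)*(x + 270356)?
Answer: -149976178560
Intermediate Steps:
D(c) = -3 + c
x = 2668 (x = (-3 - 8)*(-235) + 83 = -11*(-235) + 83 = 2585 + 83 = 2668)
(-1*324689 - 224626)*(x + 270356) = (-1*324689 - 224626)*(2668 + 270356) = (-324689 - 224626)*273024 = -549315*273024 = -149976178560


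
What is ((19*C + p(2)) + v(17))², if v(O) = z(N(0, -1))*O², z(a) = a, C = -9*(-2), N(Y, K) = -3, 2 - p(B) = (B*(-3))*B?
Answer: 261121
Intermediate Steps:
p(B) = 2 + 3*B² (p(B) = 2 - B*(-3)*B = 2 - (-3*B)*B = 2 - (-3)*B² = 2 + 3*B²)
C = 18
v(O) = -3*O²
((19*C + p(2)) + v(17))² = ((19*18 + (2 + 3*2²)) - 3*17²)² = ((342 + (2 + 3*4)) - 3*289)² = ((342 + (2 + 12)) - 867)² = ((342 + 14) - 867)² = (356 - 867)² = (-511)² = 261121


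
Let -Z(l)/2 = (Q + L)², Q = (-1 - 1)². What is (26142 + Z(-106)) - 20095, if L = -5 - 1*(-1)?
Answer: 6047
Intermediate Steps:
Q = 4 (Q = (-2)² = 4)
L = -4 (L = -5 + 1 = -4)
Z(l) = 0 (Z(l) = -2*(4 - 4)² = -2*0² = -2*0 = 0)
(26142 + Z(-106)) - 20095 = (26142 + 0) - 20095 = 26142 - 20095 = 6047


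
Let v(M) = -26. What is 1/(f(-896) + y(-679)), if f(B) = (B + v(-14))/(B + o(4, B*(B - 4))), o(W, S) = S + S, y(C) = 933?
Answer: 805952/751952755 ≈ 0.0010718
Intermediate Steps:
o(W, S) = 2*S
f(B) = (-26 + B)/(B + 2*B*(-4 + B)) (f(B) = (B - 26)/(B + 2*(B*(B - 4))) = (-26 + B)/(B + 2*(B*(-4 + B))) = (-26 + B)/(B + 2*B*(-4 + B)))
1/(f(-896) + y(-679)) = 1/((-26 - 896)/((-896)*(-7 + 2*(-896))) + 933) = 1/(-1/896*(-922)/(-7 - 1792) + 933) = 1/(-1/896*(-922)/(-1799) + 933) = 1/(-1/896*(-1/1799)*(-922) + 933) = 1/(-461/805952 + 933) = 1/(751952755/805952) = 805952/751952755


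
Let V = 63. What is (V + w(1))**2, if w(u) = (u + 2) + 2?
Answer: 4624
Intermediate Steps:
w(u) = 4 + u (w(u) = (2 + u) + 2 = 4 + u)
(V + w(1))**2 = (63 + (4 + 1))**2 = (63 + 5)**2 = 68**2 = 4624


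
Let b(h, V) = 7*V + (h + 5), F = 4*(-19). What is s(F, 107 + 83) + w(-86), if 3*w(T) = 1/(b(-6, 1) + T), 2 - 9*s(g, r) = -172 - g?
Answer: 7837/720 ≈ 10.885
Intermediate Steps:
F = -76
b(h, V) = 5 + h + 7*V (b(h, V) = 7*V + (5 + h) = 5 + h + 7*V)
s(g, r) = 58/3 + g/9 (s(g, r) = 2/9 - (-172 - g)/9 = 2/9 + (172/9 + g/9) = 58/3 + g/9)
w(T) = 1/(3*(6 + T)) (w(T) = 1/(3*((5 - 6 + 7*1) + T)) = 1/(3*((5 - 6 + 7) + T)) = 1/(3*(6 + T)))
s(F, 107 + 83) + w(-86) = (58/3 + (1/9)*(-76)) + 1/(3*(6 - 86)) = (58/3 - 76/9) + (1/3)/(-80) = 98/9 + (1/3)*(-1/80) = 98/9 - 1/240 = 7837/720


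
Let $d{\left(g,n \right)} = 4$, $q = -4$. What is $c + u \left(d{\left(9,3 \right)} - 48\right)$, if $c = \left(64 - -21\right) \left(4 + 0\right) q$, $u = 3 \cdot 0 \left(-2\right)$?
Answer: $-1360$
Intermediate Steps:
$u = 0$ ($u = 0 \left(-2\right) = 0$)
$c = -1360$ ($c = \left(64 - -21\right) \left(4 + 0\right) \left(-4\right) = \left(64 + 21\right) 4 \left(-4\right) = 85 \left(-16\right) = -1360$)
$c + u \left(d{\left(9,3 \right)} - 48\right) = -1360 + 0 \left(4 - 48\right) = -1360 + 0 \left(-44\right) = -1360 + 0 = -1360$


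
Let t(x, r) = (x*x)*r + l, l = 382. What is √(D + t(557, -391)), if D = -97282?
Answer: I*√121404259 ≈ 11018.0*I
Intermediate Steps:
t(x, r) = 382 + r*x² (t(x, r) = (x*x)*r + 382 = x²*r + 382 = r*x² + 382 = 382 + r*x²)
√(D + t(557, -391)) = √(-97282 + (382 - 391*557²)) = √(-97282 + (382 - 391*310249)) = √(-97282 + (382 - 121307359)) = √(-97282 - 121306977) = √(-121404259) = I*√121404259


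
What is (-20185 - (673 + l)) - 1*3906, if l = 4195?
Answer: -28959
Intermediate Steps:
(-20185 - (673 + l)) - 1*3906 = (-20185 - (673 + 4195)) - 1*3906 = (-20185 - 1*4868) - 3906 = (-20185 - 4868) - 3906 = -25053 - 3906 = -28959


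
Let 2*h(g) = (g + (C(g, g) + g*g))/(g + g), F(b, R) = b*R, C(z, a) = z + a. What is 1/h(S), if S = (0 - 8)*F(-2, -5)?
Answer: -4/77 ≈ -0.051948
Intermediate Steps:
C(z, a) = a + z
F(b, R) = R*b
S = -80 (S = (0 - 8)*(-5*(-2)) = -8*10 = -80)
h(g) = (g² + 3*g)/(4*g) (h(g) = ((g + ((g + g) + g*g))/(g + g))/2 = ((g + (2*g + g²))/((2*g)))/2 = ((g + (g² + 2*g))*(1/(2*g)))/2 = ((g² + 3*g)*(1/(2*g)))/2 = ((g² + 3*g)/(2*g))/2 = (g² + 3*g)/(4*g))
1/h(S) = 1/(¾ + (¼)*(-80)) = 1/(¾ - 20) = 1/(-77/4) = -4/77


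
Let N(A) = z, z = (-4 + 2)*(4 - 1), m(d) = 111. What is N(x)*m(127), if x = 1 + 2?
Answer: -666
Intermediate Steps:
x = 3
z = -6 (z = -2*3 = -6)
N(A) = -6
N(x)*m(127) = -6*111 = -666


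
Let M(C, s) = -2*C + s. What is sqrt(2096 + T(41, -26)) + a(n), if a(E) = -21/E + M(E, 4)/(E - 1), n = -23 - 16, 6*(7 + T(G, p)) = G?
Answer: -393/260 + 5*sqrt(3018)/6 ≈ 44.269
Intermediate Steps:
T(G, p) = -7 + G/6
M(C, s) = s - 2*C
n = -39
a(E) = -21/E + (4 - 2*E)/(-1 + E) (a(E) = -21/E + (4 - 2*E)/(E - 1) = -21/E + (4 - 2*E)/(-1 + E))
sqrt(2096 + T(41, -26)) + a(n) = sqrt(2096 + (-7 + (1/6)*41)) + (21 - 17*(-39) - 2*(-39)**2)/((-39)*(-1 - 39)) = sqrt(2096 + (-7 + 41/6)) - 1/39*(21 + 663 - 2*1521)/(-40) = sqrt(2096 - 1/6) - 1/39*(-1/40)*(21 + 663 - 3042) = sqrt(12575/6) - 1/39*(-1/40)*(-2358) = 5*sqrt(3018)/6 - 393/260 = -393/260 + 5*sqrt(3018)/6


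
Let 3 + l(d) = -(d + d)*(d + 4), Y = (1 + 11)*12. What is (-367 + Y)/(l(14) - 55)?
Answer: 223/562 ≈ 0.39680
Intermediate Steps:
Y = 144 (Y = 12*12 = 144)
l(d) = -3 - 2*d*(4 + d) (l(d) = -3 - (d + d)*(d + 4) = -3 - 2*d*(4 + d))
(-367 + Y)/(l(14) - 55) = (-367 + 144)/((-3 - 8*14 - 2*14²) - 55) = -223/((-3 - 112 - 2*196) - 55) = -223/((-3 - 112 - 392) - 55) = -223/(-507 - 55) = -223/(-562) = -223*(-1/562) = 223/562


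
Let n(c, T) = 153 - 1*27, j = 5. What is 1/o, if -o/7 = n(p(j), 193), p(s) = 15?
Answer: -1/882 ≈ -0.0011338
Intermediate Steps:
n(c, T) = 126 (n(c, T) = 153 - 27 = 126)
o = -882 (o = -7*126 = -882)
1/o = 1/(-882) = -1/882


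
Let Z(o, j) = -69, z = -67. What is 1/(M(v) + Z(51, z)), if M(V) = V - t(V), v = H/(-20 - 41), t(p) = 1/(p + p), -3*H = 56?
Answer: -20496/1441441 ≈ -0.014219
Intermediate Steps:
H = -56/3 (H = -⅓*56 = -56/3 ≈ -18.667)
t(p) = 1/(2*p)
v = 56/183 (v = -56/(3*(-20 - 41)) = -56/3/(-61) = -56/3*(-1/61) = 56/183 ≈ 0.30601)
M(V) = V - 1/(2*V)
1/(M(v) + Z(51, z)) = 1/((56/183 - 1/(2*56/183)) - 69) = 1/((56/183 - ½*183/56) - 69) = 1/((56/183 - 183/112) - 69) = 1/(-27217/20496 - 69) = 1/(-1441441/20496) = -20496/1441441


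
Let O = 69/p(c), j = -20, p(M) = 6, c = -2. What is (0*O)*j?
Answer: 0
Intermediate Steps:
O = 23/2 (O = 69/6 = 69*(1/6) = 23/2 ≈ 11.500)
(0*O)*j = (0*(23/2))*(-20) = 0*(-20) = 0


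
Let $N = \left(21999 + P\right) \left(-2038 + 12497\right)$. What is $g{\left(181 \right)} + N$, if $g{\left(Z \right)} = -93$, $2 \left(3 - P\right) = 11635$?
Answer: $\frac{338547185}{2} \approx 1.6927 \cdot 10^{8}$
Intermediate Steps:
$P = - \frac{11629}{2}$ ($P = 3 - \frac{11635}{2} = - \frac{11629}{2} \approx -5814.5$)
$N = \frac{338547371}{2}$ ($N = \left(21999 - \frac{11629}{2}\right) \left(-2038 + 12497\right) = \frac{32369}{2} \cdot 10459 = \frac{338547371}{2} \approx 1.6927 \cdot 10^{8}$)
$g{\left(181 \right)} + N = -93 + \frac{338547371}{2} = \frac{338547185}{2}$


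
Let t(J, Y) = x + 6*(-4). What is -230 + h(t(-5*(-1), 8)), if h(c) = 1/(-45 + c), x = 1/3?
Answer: -47383/206 ≈ -230.01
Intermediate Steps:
x = ⅓ ≈ 0.33333
t(J, Y) = -71/3 (t(J, Y) = ⅓ + 6*(-4) = ⅓ - 24 = -71/3)
-230 + h(t(-5*(-1), 8)) = -230 + 1/(-45 - 71/3) = -230 + 1/(-206/3) = -230 - 3/206 = -47383/206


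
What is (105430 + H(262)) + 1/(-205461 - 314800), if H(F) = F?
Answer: 54987425611/520261 ≈ 1.0569e+5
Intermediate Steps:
(105430 + H(262)) + 1/(-205461 - 314800) = (105430 + 262) + 1/(-205461 - 314800) = 105692 + 1/(-520261) = 105692 - 1/520261 = 54987425611/520261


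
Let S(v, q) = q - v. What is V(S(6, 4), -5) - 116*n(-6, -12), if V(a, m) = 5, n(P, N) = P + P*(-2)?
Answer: -691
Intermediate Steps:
n(P, N) = -P (n(P, N) = P - 2*P = -P)
V(S(6, 4), -5) - 116*n(-6, -12) = 5 - (-116)*(-6) = 5 - 116*6 = 5 - 696 = -691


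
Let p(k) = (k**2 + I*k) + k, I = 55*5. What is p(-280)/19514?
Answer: 560/9757 ≈ 0.057395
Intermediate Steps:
I = 275
p(k) = k**2 + 276*k (p(k) = (k**2 + 275*k) + k = k**2 + 276*k)
p(-280)/19514 = -280*(276 - 280)/19514 = -280*(-4)*(1/19514) = 1120*(1/19514) = 560/9757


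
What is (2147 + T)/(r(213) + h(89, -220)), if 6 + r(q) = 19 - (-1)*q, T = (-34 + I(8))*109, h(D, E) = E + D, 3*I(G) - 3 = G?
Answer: -3478/285 ≈ -12.204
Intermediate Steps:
I(G) = 1 + G/3
h(D, E) = D + E
T = -9919/3 (T = (-34 + (1 + (⅓)*8))*109 = (-34 + (1 + 8/3))*109 = (-34 + 11/3)*109 = -91/3*109 = -9919/3 ≈ -3306.3)
r(q) = 13 + q (r(q) = -6 + (19 - (-1)*q) = -6 + (19 + q) = 13 + q)
(2147 + T)/(r(213) + h(89, -220)) = (2147 - 9919/3)/((13 + 213) + (89 - 220)) = -3478/(3*(226 - 131)) = -3478/3/95 = -3478/3*1/95 = -3478/285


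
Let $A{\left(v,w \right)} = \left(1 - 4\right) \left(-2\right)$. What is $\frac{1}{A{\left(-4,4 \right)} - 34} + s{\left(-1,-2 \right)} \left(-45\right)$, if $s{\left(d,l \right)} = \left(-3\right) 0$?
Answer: $- \frac{1}{28} \approx -0.035714$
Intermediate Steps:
$s{\left(d,l \right)} = 0$
$A{\left(v,w \right)} = 6$ ($A{\left(v,w \right)} = \left(-3\right) \left(-2\right) = 6$)
$\frac{1}{A{\left(-4,4 \right)} - 34} + s{\left(-1,-2 \right)} \left(-45\right) = \frac{1}{6 - 34} + 0 \left(-45\right) = \frac{1}{-28} + 0 = - \frac{1}{28} + 0 = - \frac{1}{28}$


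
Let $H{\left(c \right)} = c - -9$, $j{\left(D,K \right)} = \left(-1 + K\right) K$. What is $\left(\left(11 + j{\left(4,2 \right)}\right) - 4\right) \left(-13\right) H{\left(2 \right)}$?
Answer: $-1287$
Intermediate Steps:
$j{\left(D,K \right)} = K \left(-1 + K\right)$
$H{\left(c \right)} = 9 + c$ ($H{\left(c \right)} = c + 9 = 9 + c$)
$\left(\left(11 + j{\left(4,2 \right)}\right) - 4\right) \left(-13\right) H{\left(2 \right)} = \left(\left(11 + 2 \left(-1 + 2\right)\right) - 4\right) \left(-13\right) \left(9 + 2\right) = \left(\left(11 + 2 \cdot 1\right) - 4\right) \left(-13\right) 11 = \left(\left(11 + 2\right) - 4\right) \left(-13\right) 11 = \left(13 - 4\right) \left(-13\right) 11 = 9 \left(-13\right) 11 = \left(-117\right) 11 = -1287$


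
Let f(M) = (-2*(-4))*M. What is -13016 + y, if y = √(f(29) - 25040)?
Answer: -13016 + 2*I*√6202 ≈ -13016.0 + 157.51*I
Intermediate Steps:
f(M) = 8*M
y = 2*I*√6202 (y = √(8*29 - 25040) = √(232 - 25040) = √(-24808) = 2*I*√6202 ≈ 157.51*I)
-13016 + y = -13016 + 2*I*√6202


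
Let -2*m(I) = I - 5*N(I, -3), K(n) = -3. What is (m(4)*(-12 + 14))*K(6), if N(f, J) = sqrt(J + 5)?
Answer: 12 - 15*sqrt(2) ≈ -9.2132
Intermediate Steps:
N(f, J) = sqrt(5 + J)
m(I) = -I/2 + 5*sqrt(2)/2 (m(I) = -(I - 5*sqrt(5 - 3))/2 = -(I - 5*sqrt(2))/2 = -I/2 + 5*sqrt(2)/2)
(m(4)*(-12 + 14))*K(6) = ((-1/2*4 + 5*sqrt(2)/2)*(-12 + 14))*(-3) = ((-2 + 5*sqrt(2)/2)*2)*(-3) = (-4 + 5*sqrt(2))*(-3) = 12 - 15*sqrt(2)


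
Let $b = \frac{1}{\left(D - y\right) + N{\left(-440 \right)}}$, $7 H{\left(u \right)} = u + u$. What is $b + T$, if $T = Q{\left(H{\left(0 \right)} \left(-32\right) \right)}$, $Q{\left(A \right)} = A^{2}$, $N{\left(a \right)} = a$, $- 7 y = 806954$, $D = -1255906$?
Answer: $- \frac{7}{7987468} \approx -8.7637 \cdot 10^{-7}$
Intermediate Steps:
$H{\left(u \right)} = \frac{2 u}{7}$ ($H{\left(u \right)} = \frac{u + u}{7} = \frac{2 u}{7}$)
$y = - \frac{806954}{7}$ ($y = \left(- \frac{1}{7}\right) 806954 = - \frac{806954}{7} \approx -1.1528 \cdot 10^{5}$)
$T = 0$ ($T = \left(\frac{2}{7} \cdot 0 \left(-32\right)\right)^{2} = \left(0 \left(-32\right)\right)^{2} = 0^{2} = 0$)
$b = - \frac{7}{7987468}$ ($b = \frac{1}{\left(-1255906 - - \frac{806954}{7}\right) - 440} = \frac{1}{\left(-1255906 + \frac{806954}{7}\right) - 440} = \frac{1}{- \frac{7984388}{7} - 440} = \frac{1}{- \frac{7987468}{7}} = - \frac{7}{7987468} \approx -8.7637 \cdot 10^{-7}$)
$b + T = - \frac{7}{7987468} + 0 = - \frac{7}{7987468}$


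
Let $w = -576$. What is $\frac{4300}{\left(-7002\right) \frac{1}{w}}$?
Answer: $\frac{137600}{389} \approx 353.73$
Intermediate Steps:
$\frac{4300}{\left(-7002\right) \frac{1}{w}} = \frac{4300}{\left(-7002\right) \frac{1}{-576}} = \frac{4300}{\left(-7002\right) \left(- \frac{1}{576}\right)} = \frac{4300}{\frac{389}{32}} = 4300 \cdot \frac{32}{389} = \frac{137600}{389}$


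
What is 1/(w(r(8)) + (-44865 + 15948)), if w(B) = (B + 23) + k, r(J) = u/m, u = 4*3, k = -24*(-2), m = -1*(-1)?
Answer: -1/28834 ≈ -3.4681e-5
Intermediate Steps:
m = 1
k = 48
u = 12
r(J) = 12 (r(J) = 12/1 = 12*1 = 12)
w(B) = 71 + B (w(B) = (B + 23) + 48 = (23 + B) + 48 = 71 + B)
1/(w(r(8)) + (-44865 + 15948)) = 1/((71 + 12) + (-44865 + 15948)) = 1/(83 - 28917) = 1/(-28834) = -1/28834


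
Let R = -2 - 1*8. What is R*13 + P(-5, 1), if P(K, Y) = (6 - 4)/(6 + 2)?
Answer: -519/4 ≈ -129.75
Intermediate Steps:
P(K, Y) = ¼ (P(K, Y) = 2/8 = 2*(⅛) = ¼)
R = -10 (R = -2 - 8 = -10)
R*13 + P(-5, 1) = -10*13 + ¼ = -130 + ¼ = -519/4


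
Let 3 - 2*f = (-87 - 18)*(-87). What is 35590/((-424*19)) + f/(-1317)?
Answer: -1681389/1768292 ≈ -0.95086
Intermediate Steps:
f = -4566 (f = 3/2 - (-87 - 18)*(-87)/2 = 3/2 - (-105)*(-87)/2 = 3/2 - ½*9135 = 3/2 - 9135/2 = -4566)
35590/((-424*19)) + f/(-1317) = 35590/((-424*19)) - 4566/(-1317) = 35590/(-8056) - 4566*(-1/1317) = 35590*(-1/8056) + 1522/439 = -17795/4028 + 1522/439 = -1681389/1768292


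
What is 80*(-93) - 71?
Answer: -7511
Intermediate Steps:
80*(-93) - 71 = -7440 - 71 = -7511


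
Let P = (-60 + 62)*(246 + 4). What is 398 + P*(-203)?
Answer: -101102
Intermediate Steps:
P = 500 (P = 2*250 = 500)
398 + P*(-203) = 398 + 500*(-203) = 398 - 101500 = -101102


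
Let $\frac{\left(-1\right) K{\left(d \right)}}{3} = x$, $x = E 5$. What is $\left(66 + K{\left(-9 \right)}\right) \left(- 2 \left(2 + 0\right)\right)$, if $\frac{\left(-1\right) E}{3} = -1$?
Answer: $-84$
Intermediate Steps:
$E = 3$ ($E = \left(-3\right) \left(-1\right) = 3$)
$x = 15$ ($x = 3 \cdot 5 = 15$)
$K{\left(d \right)} = -45$ ($K{\left(d \right)} = \left(-3\right) 15 = -45$)
$\left(66 + K{\left(-9 \right)}\right) \left(- 2 \left(2 + 0\right)\right) = \left(66 - 45\right) \left(- 2 \left(2 + 0\right)\right) = 21 \left(\left(-2\right) 2\right) = 21 \left(-4\right) = -84$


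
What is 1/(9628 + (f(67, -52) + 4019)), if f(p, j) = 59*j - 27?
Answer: 1/10552 ≈ 9.4769e-5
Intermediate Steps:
f(p, j) = -27 + 59*j
1/(9628 + (f(67, -52) + 4019)) = 1/(9628 + ((-27 + 59*(-52)) + 4019)) = 1/(9628 + ((-27 - 3068) + 4019)) = 1/(9628 + (-3095 + 4019)) = 1/(9628 + 924) = 1/10552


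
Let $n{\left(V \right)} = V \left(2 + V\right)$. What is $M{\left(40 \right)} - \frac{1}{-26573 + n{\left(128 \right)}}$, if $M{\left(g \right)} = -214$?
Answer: $- \frac{2125661}{9933} \approx -214.0$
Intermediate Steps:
$M{\left(40 \right)} - \frac{1}{-26573 + n{\left(128 \right)}} = -214 - \frac{1}{-26573 + 128 \left(2 + 128\right)} = -214 - \frac{1}{-26573 + 128 \cdot 130} = -214 - \frac{1}{-26573 + 16640} = -214 - \frac{1}{-9933} = -214 - - \frac{1}{9933} = -214 + \frac{1}{9933} = - \frac{2125661}{9933}$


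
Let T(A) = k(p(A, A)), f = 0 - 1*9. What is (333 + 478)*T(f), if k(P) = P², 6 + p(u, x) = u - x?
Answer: 29196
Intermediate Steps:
f = -9 (f = 0 - 9 = -9)
p(u, x) = -6 + u - x (p(u, x) = -6 + (u - x) = -6 + u - x)
T(A) = 36 (T(A) = (-6 + A - A)² = (-6)² = 36)
(333 + 478)*T(f) = (333 + 478)*36 = 811*36 = 29196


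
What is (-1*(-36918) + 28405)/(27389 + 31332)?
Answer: 65323/58721 ≈ 1.1124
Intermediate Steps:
(-1*(-36918) + 28405)/(27389 + 31332) = (36918 + 28405)/58721 = 65323*(1/58721) = 65323/58721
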